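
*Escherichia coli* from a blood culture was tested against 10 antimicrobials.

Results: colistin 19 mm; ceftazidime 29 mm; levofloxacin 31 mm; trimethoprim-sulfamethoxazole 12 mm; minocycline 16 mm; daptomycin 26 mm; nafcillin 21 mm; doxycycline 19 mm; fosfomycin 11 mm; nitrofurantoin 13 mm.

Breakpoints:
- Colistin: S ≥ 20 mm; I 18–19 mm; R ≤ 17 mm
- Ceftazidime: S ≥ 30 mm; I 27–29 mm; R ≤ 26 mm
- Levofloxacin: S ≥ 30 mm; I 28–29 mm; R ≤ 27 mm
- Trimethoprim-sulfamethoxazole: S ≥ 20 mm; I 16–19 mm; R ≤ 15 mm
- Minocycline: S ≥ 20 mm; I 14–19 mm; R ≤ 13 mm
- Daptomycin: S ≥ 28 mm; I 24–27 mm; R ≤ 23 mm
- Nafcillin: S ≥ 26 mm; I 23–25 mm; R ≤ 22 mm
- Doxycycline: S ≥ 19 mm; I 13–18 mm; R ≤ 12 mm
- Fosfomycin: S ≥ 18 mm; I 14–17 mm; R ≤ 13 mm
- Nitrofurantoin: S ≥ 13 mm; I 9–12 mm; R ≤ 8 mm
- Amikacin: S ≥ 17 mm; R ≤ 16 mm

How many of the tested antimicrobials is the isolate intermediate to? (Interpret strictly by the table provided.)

4

Colistin 19 mm: in 18–19 mm ⇒ I
Ceftazidime: 29 mm is in 27–29 mm → Intermediate
Levofloxacin 31 mm: ≥ 30 mm → S
Trimethoprim-sulfamethoxazole 12 mm: ≤ 15 mm → R
Minocycline (16 mm) in 14–19 mm → I
Daptomycin: 26 mm is in 24–27 mm → intermediate
Nafcillin: 21 mm is ≤ 22 mm → Resistant
Doxycycline (19 mm) ≥ 19 mm → S
Fosfomycin 11 mm: ≤ 13 mm → resistant
Nitrofurantoin (13 mm) ≥ 13 mm ⇒ Susceptible
Intermediate: 4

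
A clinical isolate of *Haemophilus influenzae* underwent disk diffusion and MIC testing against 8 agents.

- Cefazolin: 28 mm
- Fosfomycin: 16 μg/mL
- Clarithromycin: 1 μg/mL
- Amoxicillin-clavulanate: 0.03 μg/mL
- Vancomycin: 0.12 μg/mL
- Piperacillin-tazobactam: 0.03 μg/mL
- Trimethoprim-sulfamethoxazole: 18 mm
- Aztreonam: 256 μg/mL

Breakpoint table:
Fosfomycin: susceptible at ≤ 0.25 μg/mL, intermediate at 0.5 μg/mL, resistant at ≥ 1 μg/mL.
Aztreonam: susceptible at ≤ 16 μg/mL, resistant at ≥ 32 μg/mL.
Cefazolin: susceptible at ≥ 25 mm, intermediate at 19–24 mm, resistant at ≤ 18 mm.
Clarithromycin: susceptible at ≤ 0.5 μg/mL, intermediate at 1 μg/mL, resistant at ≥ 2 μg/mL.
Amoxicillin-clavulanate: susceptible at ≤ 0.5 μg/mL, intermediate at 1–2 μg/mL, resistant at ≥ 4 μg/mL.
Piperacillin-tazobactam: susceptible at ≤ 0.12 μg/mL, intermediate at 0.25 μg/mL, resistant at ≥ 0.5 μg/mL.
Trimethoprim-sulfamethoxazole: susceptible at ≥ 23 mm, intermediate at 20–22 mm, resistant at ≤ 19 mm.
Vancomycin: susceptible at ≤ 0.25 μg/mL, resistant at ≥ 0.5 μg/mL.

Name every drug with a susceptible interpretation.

Cefazolin: 28 mm is ≥ 25 mm → susceptible
Fosfomycin (16 μg/mL) ≥ 1 μg/mL → resistant
Clarithromycin 1 μg/mL: = 1 μg/mL ⇒ Intermediate
Amoxicillin-clavulanate 0.03 μg/mL: ≤ 0.5 μg/mL — S
Vancomycin 0.12 μg/mL: ≤ 0.25 μg/mL — susceptible
Piperacillin-tazobactam 0.03 μg/mL: ≤ 0.12 μg/mL — S
Trimethoprim-sulfamethoxazole: 18 mm is ≤ 19 mm — R
Aztreonam: 256 μg/mL is ≥ 32 μg/mL ⇒ Resistant

cefazolin, amoxicillin-clavulanate, vancomycin, piperacillin-tazobactam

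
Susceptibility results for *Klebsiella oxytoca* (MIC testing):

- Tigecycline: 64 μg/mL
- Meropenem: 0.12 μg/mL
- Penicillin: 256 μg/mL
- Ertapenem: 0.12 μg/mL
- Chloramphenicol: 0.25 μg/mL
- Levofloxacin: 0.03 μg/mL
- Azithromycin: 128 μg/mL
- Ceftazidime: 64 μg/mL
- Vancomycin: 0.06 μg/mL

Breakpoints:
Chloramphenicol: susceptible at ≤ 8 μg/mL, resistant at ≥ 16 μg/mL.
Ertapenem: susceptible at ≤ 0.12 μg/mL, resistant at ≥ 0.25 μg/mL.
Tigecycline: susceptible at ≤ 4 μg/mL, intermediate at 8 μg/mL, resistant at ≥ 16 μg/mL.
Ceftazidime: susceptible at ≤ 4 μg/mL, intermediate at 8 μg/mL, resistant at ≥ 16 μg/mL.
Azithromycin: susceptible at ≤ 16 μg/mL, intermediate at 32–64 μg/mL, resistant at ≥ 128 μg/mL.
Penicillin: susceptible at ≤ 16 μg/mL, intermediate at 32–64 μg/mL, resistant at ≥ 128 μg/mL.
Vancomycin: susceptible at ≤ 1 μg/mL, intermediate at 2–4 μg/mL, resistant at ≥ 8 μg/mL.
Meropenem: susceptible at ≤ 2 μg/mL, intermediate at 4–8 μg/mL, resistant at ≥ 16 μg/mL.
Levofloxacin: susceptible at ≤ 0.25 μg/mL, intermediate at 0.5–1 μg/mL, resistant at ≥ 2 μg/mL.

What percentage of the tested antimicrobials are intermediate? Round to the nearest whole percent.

0%

Tigecycline (64 μg/mL) ≥ 16 μg/mL — resistant
Meropenem (0.12 μg/mL) ≤ 2 μg/mL ⇒ susceptible
Penicillin 256 μg/mL: ≥ 128 μg/mL ⇒ Resistant
Ertapenem 0.12 μg/mL: ≤ 0.12 μg/mL ⇒ susceptible
Chloramphenicol (0.25 μg/mL) ≤ 8 μg/mL → susceptible
Levofloxacin 0.03 μg/mL: ≤ 0.25 μg/mL → Susceptible
Azithromycin 128 μg/mL: ≥ 128 μg/mL → Resistant
Ceftazidime: 64 μg/mL is ≥ 16 μg/mL ⇒ Resistant
Vancomycin 0.06 μg/mL: ≤ 1 μg/mL — Susceptible
Intermediate: 0/9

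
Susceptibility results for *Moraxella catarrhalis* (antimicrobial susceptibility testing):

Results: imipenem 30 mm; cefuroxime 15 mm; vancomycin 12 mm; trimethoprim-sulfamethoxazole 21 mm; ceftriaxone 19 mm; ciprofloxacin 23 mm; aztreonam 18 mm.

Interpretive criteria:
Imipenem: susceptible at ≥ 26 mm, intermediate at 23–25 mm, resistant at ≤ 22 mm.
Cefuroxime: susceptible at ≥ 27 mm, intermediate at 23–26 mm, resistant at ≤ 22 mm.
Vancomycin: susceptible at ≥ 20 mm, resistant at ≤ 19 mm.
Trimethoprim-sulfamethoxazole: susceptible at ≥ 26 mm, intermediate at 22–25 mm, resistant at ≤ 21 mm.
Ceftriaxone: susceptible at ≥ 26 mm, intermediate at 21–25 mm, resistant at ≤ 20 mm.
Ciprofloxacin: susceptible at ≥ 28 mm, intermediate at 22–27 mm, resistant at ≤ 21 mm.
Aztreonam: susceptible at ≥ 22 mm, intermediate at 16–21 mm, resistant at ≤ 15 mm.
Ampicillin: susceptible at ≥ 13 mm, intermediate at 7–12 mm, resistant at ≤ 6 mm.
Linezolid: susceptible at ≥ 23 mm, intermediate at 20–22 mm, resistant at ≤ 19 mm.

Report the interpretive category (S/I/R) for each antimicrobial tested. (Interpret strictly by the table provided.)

S, R, R, R, R, I, I

Imipenem (30 mm) ≥ 26 mm — susceptible
Cefuroxime: 15 mm is ≤ 22 mm → R
Vancomycin 12 mm: ≤ 19 mm — Resistant
Trimethoprim-sulfamethoxazole 21 mm: ≤ 21 mm — Resistant
Ceftriaxone (19 mm) ≤ 20 mm — R
Ciprofloxacin (23 mm) in 22–27 mm ⇒ Intermediate
Aztreonam (18 mm) in 16–21 mm → intermediate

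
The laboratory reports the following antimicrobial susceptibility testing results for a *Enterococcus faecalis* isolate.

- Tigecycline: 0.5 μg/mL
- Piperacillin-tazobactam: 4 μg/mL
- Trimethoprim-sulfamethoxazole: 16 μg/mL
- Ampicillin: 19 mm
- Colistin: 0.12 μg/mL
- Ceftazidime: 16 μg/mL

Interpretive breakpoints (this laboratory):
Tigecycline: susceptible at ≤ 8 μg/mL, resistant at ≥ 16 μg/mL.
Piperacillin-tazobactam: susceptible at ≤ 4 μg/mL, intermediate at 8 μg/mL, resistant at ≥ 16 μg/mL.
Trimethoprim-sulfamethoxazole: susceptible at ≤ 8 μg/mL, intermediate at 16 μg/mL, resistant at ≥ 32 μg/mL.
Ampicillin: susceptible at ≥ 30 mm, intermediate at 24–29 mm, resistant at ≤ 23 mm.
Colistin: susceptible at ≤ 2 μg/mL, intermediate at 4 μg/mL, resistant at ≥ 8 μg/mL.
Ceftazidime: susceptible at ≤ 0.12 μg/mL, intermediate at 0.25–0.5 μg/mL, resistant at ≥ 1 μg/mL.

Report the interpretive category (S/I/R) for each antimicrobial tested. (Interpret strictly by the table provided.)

S, S, I, R, S, R

Tigecycline: 0.5 μg/mL is ≤ 8 μg/mL — Susceptible
Piperacillin-tazobactam: 4 μg/mL is ≤ 4 μg/mL — Susceptible
Trimethoprim-sulfamethoxazole 16 μg/mL: = 16 μg/mL ⇒ Intermediate
Ampicillin: 19 mm is ≤ 23 mm — resistant
Colistin (0.12 μg/mL) ≤ 2 μg/mL → Susceptible
Ceftazidime: 16 μg/mL is ≥ 1 μg/mL — R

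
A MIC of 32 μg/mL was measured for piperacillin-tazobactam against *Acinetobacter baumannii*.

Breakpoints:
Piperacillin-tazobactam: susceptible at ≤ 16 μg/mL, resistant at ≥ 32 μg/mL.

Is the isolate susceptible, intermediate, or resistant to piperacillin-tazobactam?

Piperacillin-tazobactam (32 μg/mL) ≥ 32 μg/mL → R

R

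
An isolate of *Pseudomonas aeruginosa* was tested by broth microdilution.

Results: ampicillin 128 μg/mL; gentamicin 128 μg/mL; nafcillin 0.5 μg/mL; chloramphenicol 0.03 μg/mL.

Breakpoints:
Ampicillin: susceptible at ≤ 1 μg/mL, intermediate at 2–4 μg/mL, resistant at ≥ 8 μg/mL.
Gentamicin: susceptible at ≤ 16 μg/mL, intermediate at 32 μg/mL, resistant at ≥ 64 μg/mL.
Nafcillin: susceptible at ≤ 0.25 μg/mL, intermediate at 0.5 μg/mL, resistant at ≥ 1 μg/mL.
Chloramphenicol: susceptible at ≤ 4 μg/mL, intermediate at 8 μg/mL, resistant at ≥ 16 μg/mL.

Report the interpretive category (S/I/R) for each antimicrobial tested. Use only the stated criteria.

R, R, I, S

Ampicillin 128 μg/mL: ≥ 8 μg/mL — resistant
Gentamicin (128 μg/mL) ≥ 64 μg/mL — R
Nafcillin 0.5 μg/mL: = 0.5 μg/mL — Intermediate
Chloramphenicol (0.03 μg/mL) ≤ 4 μg/mL → susceptible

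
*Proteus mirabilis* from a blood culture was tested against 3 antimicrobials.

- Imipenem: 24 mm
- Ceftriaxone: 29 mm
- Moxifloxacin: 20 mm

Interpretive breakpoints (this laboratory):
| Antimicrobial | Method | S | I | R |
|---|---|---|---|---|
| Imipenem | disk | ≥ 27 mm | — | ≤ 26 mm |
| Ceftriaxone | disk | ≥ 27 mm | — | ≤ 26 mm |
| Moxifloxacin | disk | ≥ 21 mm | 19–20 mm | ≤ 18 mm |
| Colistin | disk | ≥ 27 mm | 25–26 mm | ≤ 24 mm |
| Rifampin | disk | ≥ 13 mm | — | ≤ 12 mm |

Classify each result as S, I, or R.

Imipenem: 24 mm is ≤ 26 mm → Resistant
Ceftriaxone (29 mm) ≥ 27 mm ⇒ Susceptible
Moxifloxacin 20 mm: in 19–20 mm → Intermediate

R, S, I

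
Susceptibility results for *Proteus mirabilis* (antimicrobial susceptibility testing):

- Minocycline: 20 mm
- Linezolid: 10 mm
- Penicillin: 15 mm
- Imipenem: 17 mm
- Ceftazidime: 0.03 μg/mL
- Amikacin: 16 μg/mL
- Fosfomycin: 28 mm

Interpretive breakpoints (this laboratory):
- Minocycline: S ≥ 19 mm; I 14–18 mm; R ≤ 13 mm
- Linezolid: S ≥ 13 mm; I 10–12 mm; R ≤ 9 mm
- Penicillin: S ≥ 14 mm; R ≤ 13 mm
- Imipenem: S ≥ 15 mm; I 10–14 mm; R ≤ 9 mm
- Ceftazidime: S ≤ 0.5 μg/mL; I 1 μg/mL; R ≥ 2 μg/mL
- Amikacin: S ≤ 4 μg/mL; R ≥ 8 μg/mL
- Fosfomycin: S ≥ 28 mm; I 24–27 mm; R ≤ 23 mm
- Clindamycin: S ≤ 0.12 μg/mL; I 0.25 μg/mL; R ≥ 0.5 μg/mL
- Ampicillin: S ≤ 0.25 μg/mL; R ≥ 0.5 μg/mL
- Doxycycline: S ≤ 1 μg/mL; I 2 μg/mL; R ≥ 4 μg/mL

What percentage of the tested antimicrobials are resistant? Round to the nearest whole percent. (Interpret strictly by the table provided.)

Minocycline 20 mm: ≥ 19 mm → Susceptible
Linezolid (10 mm) in 10–12 mm ⇒ Intermediate
Penicillin 15 mm: ≥ 14 mm ⇒ Susceptible
Imipenem: 17 mm is ≥ 15 mm ⇒ susceptible
Ceftazidime 0.03 μg/mL: ≤ 0.5 μg/mL → S
Amikacin: 16 μg/mL is ≥ 8 μg/mL → resistant
Fosfomycin (28 mm) ≥ 28 mm ⇒ susceptible
Resistant: 1/7

14%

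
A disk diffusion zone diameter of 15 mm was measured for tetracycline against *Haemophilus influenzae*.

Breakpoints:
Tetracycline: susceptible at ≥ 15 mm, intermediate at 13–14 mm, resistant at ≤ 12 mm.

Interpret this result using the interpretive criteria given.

Tetracycline (15 mm) ≥ 15 mm — susceptible

S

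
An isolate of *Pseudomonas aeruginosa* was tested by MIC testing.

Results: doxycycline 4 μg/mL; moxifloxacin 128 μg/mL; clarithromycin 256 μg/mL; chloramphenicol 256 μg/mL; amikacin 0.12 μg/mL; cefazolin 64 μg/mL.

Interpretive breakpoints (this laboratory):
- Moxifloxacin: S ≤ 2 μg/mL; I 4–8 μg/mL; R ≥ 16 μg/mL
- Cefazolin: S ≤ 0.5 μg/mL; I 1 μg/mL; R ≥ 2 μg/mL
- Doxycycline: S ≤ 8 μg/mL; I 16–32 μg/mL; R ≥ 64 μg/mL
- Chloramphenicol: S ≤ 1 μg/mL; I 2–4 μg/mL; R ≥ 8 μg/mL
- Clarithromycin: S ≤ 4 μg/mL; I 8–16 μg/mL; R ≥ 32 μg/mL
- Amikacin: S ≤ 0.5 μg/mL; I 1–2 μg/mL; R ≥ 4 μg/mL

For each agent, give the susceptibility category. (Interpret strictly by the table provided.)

S, R, R, R, S, R

Doxycycline: 4 μg/mL is ≤ 8 μg/mL → susceptible
Moxifloxacin (128 μg/mL) ≥ 16 μg/mL — Resistant
Clarithromycin: 256 μg/mL is ≥ 32 μg/mL — R
Chloramphenicol (256 μg/mL) ≥ 8 μg/mL → Resistant
Amikacin 0.12 μg/mL: ≤ 0.5 μg/mL → S
Cefazolin (64 μg/mL) ≥ 2 μg/mL ⇒ resistant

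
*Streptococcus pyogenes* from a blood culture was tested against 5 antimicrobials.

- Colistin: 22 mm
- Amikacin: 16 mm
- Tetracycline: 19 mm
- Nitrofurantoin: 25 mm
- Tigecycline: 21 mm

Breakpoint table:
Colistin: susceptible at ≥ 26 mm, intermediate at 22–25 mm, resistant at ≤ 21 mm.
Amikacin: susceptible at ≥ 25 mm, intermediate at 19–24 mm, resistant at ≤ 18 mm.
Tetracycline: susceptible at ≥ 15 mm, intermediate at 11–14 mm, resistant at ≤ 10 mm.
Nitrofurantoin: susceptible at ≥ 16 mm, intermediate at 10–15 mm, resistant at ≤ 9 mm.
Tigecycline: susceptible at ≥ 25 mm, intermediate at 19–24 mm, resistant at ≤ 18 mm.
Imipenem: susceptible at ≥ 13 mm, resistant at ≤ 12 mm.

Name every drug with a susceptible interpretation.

Colistin: 22 mm is in 22–25 mm → I
Amikacin 16 mm: ≤ 18 mm ⇒ Resistant
Tetracycline (19 mm) ≥ 15 mm → Susceptible
Nitrofurantoin 25 mm: ≥ 16 mm → S
Tigecycline: 21 mm is in 19–24 mm — Intermediate

tetracycline, nitrofurantoin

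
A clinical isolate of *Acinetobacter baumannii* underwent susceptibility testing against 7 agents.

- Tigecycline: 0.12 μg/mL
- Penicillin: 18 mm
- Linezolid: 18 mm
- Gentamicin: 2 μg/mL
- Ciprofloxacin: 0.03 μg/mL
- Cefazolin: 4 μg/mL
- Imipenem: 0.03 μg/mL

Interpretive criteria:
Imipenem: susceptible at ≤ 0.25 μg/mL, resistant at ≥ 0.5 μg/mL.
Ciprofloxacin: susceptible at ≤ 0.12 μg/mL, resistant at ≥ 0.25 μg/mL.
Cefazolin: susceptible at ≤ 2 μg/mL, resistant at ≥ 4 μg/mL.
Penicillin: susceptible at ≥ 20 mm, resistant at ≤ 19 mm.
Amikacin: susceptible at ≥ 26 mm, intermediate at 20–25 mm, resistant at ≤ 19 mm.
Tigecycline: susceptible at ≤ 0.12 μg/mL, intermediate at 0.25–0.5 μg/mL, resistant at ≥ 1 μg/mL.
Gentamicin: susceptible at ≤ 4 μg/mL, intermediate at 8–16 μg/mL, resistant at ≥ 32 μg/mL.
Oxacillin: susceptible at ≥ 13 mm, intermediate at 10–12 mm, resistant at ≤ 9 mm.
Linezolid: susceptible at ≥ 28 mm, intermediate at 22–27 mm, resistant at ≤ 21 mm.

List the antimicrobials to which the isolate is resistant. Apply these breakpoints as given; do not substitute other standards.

penicillin, linezolid, cefazolin

Tigecycline 0.12 μg/mL: ≤ 0.12 μg/mL — S
Penicillin: 18 mm is ≤ 19 mm → Resistant
Linezolid: 18 mm is ≤ 21 mm → R
Gentamicin 2 μg/mL: ≤ 4 μg/mL — susceptible
Ciprofloxacin 0.03 μg/mL: ≤ 0.12 μg/mL → S
Cefazolin (4 μg/mL) ≥ 4 μg/mL → resistant
Imipenem: 0.03 μg/mL is ≤ 0.25 μg/mL ⇒ susceptible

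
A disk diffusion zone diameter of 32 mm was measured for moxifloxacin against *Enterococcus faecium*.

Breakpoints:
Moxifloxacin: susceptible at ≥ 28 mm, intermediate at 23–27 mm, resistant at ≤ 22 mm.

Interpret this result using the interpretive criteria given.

Susceptible

Moxifloxacin: 32 mm is ≥ 28 mm → susceptible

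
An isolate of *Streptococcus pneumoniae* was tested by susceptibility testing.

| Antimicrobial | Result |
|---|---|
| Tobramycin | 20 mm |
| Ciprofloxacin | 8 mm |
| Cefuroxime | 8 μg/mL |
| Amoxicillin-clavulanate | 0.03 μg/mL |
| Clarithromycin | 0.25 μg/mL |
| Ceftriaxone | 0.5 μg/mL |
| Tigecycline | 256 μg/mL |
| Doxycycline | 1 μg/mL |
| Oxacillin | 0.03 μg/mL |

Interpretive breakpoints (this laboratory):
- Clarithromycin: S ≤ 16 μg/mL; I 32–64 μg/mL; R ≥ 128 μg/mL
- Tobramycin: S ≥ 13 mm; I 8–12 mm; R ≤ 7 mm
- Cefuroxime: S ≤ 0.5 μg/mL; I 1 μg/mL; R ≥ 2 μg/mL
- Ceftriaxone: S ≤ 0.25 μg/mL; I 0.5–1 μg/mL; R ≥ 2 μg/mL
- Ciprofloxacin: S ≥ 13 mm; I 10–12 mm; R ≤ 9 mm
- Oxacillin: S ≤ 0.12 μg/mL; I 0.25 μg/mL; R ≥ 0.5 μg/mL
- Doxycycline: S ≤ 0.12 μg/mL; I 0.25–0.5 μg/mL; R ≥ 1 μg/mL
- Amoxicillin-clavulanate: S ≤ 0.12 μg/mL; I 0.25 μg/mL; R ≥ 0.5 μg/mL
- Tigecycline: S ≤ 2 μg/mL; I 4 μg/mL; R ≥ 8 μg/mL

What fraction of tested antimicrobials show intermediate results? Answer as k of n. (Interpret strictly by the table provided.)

Tobramycin (20 mm) ≥ 13 mm ⇒ S
Ciprofloxacin 8 mm: ≤ 9 mm ⇒ R
Cefuroxime 8 μg/mL: ≥ 2 μg/mL → resistant
Amoxicillin-clavulanate 0.03 μg/mL: ≤ 0.12 μg/mL — Susceptible
Clarithromycin 0.25 μg/mL: ≤ 16 μg/mL → S
Ceftriaxone: 0.5 μg/mL is in 0.5–1 μg/mL → I
Tigecycline (256 μg/mL) ≥ 8 μg/mL — resistant
Doxycycline (1 μg/mL) ≥ 1 μg/mL ⇒ R
Oxacillin (0.03 μg/mL) ≤ 0.12 μg/mL — S
Intermediate: 1/9

1 of 9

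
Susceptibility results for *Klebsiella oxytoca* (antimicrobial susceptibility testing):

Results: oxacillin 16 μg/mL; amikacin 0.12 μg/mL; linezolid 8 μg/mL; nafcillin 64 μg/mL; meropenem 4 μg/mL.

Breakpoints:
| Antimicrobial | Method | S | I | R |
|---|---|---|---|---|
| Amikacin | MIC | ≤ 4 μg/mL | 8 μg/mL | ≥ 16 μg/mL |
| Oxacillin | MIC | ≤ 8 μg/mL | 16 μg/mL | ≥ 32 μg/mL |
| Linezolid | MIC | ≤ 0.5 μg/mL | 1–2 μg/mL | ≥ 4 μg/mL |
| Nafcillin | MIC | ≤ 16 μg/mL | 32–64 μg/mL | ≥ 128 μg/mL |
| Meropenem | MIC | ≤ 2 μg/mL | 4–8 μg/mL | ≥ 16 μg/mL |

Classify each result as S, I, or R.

I, S, R, I, I

Oxacillin 16 μg/mL: = 16 μg/mL → I
Amikacin 0.12 μg/mL: ≤ 4 μg/mL ⇒ S
Linezolid 8 μg/mL: ≥ 4 μg/mL ⇒ resistant
Nafcillin: 64 μg/mL is in 32–64 μg/mL — I
Meropenem (4 μg/mL) in 4–8 μg/mL ⇒ intermediate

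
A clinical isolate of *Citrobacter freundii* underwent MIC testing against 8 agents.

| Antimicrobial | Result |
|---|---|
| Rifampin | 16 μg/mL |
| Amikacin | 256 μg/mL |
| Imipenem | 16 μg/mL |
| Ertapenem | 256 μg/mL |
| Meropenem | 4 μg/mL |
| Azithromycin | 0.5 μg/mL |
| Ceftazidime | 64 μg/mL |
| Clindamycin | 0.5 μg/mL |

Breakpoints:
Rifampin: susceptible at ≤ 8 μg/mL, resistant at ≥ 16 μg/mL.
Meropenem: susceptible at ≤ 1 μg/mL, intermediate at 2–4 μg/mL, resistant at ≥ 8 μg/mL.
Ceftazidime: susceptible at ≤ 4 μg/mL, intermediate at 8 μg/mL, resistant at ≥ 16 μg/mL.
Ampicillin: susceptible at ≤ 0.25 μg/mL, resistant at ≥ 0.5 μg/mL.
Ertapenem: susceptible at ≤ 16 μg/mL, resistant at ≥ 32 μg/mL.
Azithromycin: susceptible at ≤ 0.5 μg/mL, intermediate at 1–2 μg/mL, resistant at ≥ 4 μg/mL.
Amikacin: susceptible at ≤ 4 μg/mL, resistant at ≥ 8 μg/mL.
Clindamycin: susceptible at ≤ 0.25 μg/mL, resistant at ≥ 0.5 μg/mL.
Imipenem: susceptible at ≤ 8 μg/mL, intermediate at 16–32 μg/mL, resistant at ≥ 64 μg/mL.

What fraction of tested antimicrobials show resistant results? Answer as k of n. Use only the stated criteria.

5 of 8

Rifampin: 16 μg/mL is ≥ 16 μg/mL ⇒ R
Amikacin 256 μg/mL: ≥ 8 μg/mL → R
Imipenem: 16 μg/mL is in 16–32 μg/mL → Intermediate
Ertapenem (256 μg/mL) ≥ 32 μg/mL — Resistant
Meropenem 4 μg/mL: in 2–4 μg/mL — I
Azithromycin: 0.5 μg/mL is ≤ 0.5 μg/mL — Susceptible
Ceftazidime: 64 μg/mL is ≥ 16 μg/mL — R
Clindamycin: 0.5 μg/mL is ≥ 0.5 μg/mL — Resistant
Resistant: 5/8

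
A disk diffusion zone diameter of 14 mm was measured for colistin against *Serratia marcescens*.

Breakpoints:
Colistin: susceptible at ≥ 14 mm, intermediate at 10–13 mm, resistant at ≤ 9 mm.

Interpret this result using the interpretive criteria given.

S

Colistin 14 mm: ≥ 14 mm → Susceptible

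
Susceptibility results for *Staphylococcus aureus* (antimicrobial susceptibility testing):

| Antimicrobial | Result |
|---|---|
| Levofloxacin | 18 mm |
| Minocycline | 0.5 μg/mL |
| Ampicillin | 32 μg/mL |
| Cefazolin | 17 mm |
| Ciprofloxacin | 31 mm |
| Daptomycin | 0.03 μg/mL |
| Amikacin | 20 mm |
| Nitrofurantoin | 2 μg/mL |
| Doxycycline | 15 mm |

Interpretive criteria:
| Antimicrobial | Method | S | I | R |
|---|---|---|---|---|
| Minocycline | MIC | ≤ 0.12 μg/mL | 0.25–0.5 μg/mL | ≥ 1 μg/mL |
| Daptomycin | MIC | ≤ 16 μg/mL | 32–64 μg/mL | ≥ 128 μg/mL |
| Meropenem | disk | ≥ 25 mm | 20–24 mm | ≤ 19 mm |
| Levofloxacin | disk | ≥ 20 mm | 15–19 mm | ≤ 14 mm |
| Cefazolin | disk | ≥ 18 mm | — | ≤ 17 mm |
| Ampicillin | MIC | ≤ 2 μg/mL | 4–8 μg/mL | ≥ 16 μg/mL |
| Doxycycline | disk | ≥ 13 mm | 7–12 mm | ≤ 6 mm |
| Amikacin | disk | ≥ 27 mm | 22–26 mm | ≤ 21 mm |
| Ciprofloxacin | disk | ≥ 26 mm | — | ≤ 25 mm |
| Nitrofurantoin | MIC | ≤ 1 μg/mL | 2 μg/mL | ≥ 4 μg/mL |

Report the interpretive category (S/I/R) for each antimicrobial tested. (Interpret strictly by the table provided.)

I, I, R, R, S, S, R, I, S

Levofloxacin 18 mm: in 15–19 mm — Intermediate
Minocycline 0.5 μg/mL: in 0.25–0.5 μg/mL → Intermediate
Ampicillin 32 μg/mL: ≥ 16 μg/mL — R
Cefazolin 17 mm: ≤ 17 mm → R
Ciprofloxacin 31 mm: ≥ 26 mm → susceptible
Daptomycin 0.03 μg/mL: ≤ 16 μg/mL → susceptible
Amikacin (20 mm) ≤ 21 mm → Resistant
Nitrofurantoin (2 μg/mL) = 2 μg/mL ⇒ intermediate
Doxycycline 15 mm: ≥ 13 mm ⇒ susceptible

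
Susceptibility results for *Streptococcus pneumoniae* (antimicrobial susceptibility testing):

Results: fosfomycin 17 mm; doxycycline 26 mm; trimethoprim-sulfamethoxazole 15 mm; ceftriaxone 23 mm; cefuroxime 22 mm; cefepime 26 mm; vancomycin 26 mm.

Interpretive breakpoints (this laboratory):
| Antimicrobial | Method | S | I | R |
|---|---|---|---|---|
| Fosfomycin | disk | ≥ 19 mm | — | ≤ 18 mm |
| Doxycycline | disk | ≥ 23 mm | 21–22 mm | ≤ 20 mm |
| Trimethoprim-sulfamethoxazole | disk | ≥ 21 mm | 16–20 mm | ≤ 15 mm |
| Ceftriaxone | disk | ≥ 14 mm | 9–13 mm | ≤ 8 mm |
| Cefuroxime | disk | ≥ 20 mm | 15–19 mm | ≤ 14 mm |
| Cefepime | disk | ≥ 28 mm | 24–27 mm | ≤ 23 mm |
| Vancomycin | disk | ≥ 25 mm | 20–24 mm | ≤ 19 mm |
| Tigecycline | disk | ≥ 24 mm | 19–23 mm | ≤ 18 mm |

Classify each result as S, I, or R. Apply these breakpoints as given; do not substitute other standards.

R, S, R, S, S, I, S

Fosfomycin: 17 mm is ≤ 18 mm — Resistant
Doxycycline: 26 mm is ≥ 23 mm ⇒ susceptible
Trimethoprim-sulfamethoxazole 15 mm: ≤ 15 mm ⇒ R
Ceftriaxone (23 mm) ≥ 14 mm — susceptible
Cefuroxime (22 mm) ≥ 20 mm → Susceptible
Cefepime: 26 mm is in 24–27 mm — intermediate
Vancomycin (26 mm) ≥ 25 mm — Susceptible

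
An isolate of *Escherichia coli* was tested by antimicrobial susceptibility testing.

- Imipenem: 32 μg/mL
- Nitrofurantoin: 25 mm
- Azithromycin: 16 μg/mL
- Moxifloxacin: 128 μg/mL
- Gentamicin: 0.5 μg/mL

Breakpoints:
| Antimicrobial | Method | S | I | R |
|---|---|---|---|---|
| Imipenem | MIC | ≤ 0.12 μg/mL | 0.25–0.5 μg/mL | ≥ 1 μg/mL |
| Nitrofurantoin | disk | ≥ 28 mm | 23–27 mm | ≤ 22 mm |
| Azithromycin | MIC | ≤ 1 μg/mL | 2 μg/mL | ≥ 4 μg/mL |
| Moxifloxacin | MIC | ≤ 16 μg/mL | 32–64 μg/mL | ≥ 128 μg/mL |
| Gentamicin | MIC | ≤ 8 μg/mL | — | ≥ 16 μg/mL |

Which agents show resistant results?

imipenem, azithromycin, moxifloxacin

Imipenem (32 μg/mL) ≥ 1 μg/mL → resistant
Nitrofurantoin: 25 mm is in 23–27 mm — I
Azithromycin (16 μg/mL) ≥ 4 μg/mL — resistant
Moxifloxacin: 128 μg/mL is ≥ 128 μg/mL → Resistant
Gentamicin 0.5 μg/mL: ≤ 8 μg/mL — S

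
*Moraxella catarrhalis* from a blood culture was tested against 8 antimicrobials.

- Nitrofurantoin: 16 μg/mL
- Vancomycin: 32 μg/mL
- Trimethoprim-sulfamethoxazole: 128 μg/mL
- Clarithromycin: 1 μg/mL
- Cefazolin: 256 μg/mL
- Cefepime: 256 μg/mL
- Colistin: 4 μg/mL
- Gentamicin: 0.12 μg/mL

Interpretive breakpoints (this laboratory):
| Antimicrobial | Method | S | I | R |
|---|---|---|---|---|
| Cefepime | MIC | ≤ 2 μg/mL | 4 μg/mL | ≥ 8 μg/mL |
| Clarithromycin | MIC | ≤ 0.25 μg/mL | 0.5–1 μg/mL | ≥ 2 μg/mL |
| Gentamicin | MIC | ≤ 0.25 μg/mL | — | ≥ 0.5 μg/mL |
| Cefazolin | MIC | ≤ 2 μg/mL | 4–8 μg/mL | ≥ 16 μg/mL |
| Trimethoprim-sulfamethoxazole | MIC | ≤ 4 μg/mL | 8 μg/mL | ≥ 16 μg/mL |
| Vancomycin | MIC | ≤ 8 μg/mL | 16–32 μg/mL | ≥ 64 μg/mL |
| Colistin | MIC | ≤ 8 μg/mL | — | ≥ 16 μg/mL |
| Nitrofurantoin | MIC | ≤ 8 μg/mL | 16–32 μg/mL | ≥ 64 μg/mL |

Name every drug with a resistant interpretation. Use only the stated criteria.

Nitrofurantoin 16 μg/mL: in 16–32 μg/mL ⇒ I
Vancomycin: 32 μg/mL is in 16–32 μg/mL → Intermediate
Trimethoprim-sulfamethoxazole (128 μg/mL) ≥ 16 μg/mL — Resistant
Clarithromycin: 1 μg/mL is in 0.5–1 μg/mL ⇒ intermediate
Cefazolin 256 μg/mL: ≥ 16 μg/mL — resistant
Cefepime (256 μg/mL) ≥ 8 μg/mL — Resistant
Colistin (4 μg/mL) ≤ 8 μg/mL ⇒ Susceptible
Gentamicin (0.12 μg/mL) ≤ 0.25 μg/mL ⇒ S

trimethoprim-sulfamethoxazole, cefazolin, cefepime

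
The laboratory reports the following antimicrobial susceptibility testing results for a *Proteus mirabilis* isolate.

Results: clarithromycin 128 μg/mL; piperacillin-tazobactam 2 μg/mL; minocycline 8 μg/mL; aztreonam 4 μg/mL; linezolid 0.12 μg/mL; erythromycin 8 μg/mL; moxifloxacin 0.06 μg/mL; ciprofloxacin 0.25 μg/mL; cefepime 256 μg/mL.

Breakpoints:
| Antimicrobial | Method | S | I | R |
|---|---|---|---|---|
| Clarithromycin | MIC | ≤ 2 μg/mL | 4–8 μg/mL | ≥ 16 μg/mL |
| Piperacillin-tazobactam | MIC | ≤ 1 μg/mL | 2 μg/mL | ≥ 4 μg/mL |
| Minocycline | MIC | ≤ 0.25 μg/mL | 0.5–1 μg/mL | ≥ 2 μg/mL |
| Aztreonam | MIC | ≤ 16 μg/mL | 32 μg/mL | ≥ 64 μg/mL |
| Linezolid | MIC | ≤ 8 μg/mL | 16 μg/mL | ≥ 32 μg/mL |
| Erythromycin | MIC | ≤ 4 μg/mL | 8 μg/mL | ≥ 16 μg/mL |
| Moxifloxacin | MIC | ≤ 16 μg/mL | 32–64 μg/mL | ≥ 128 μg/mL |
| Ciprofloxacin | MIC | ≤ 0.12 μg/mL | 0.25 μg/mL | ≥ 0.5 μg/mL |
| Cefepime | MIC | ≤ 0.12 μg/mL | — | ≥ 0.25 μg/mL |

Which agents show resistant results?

clarithromycin, minocycline, cefepime

Clarithromycin (128 μg/mL) ≥ 16 μg/mL — Resistant
Piperacillin-tazobactam (2 μg/mL) = 2 μg/mL — intermediate
Minocycline (8 μg/mL) ≥ 2 μg/mL → R
Aztreonam (4 μg/mL) ≤ 16 μg/mL ⇒ Susceptible
Linezolid (0.12 μg/mL) ≤ 8 μg/mL ⇒ S
Erythromycin (8 μg/mL) = 8 μg/mL → I
Moxifloxacin 0.06 μg/mL: ≤ 16 μg/mL ⇒ Susceptible
Ciprofloxacin 0.25 μg/mL: = 0.25 μg/mL — I
Cefepime: 256 μg/mL is ≥ 0.25 μg/mL — resistant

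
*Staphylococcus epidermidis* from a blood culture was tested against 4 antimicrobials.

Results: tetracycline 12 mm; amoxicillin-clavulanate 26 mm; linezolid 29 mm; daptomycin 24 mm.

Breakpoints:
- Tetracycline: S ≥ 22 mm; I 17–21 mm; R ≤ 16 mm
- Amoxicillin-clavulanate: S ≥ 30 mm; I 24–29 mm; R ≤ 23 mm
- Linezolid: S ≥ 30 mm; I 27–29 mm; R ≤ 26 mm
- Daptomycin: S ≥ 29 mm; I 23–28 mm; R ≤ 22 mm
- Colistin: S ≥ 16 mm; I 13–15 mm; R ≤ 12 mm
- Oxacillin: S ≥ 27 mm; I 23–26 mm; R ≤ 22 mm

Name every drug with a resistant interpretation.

tetracycline

Tetracycline: 12 mm is ≤ 16 mm ⇒ Resistant
Amoxicillin-clavulanate: 26 mm is in 24–29 mm → I
Linezolid 29 mm: in 27–29 mm → intermediate
Daptomycin (24 mm) in 23–28 mm ⇒ I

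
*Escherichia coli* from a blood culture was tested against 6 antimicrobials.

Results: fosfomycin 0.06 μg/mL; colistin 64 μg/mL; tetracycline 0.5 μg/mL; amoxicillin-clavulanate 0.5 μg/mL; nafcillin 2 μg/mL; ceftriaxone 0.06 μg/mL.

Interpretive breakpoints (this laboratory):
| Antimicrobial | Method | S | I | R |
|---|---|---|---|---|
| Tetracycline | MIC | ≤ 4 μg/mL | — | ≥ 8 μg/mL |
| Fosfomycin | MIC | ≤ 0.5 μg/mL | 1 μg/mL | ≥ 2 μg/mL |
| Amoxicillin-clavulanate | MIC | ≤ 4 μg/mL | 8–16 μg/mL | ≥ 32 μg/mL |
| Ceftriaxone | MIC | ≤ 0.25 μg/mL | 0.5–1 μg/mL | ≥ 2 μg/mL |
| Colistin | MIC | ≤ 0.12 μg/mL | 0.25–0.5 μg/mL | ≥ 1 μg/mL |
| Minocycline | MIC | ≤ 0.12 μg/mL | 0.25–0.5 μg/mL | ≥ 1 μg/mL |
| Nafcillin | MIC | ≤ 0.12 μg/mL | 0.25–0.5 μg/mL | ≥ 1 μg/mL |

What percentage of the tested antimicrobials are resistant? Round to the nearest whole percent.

Fosfomycin 0.06 μg/mL: ≤ 0.5 μg/mL ⇒ S
Colistin: 64 μg/mL is ≥ 1 μg/mL — Resistant
Tetracycline (0.5 μg/mL) ≤ 4 μg/mL ⇒ S
Amoxicillin-clavulanate: 0.5 μg/mL is ≤ 4 μg/mL ⇒ S
Nafcillin (2 μg/mL) ≥ 1 μg/mL → R
Ceftriaxone (0.06 μg/mL) ≤ 0.25 μg/mL → S
Resistant: 2/6

33%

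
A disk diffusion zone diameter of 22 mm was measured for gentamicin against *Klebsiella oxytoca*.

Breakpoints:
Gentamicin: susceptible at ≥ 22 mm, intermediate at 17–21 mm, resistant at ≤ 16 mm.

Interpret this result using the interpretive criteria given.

Gentamicin (22 mm) ≥ 22 mm — Susceptible

Susceptible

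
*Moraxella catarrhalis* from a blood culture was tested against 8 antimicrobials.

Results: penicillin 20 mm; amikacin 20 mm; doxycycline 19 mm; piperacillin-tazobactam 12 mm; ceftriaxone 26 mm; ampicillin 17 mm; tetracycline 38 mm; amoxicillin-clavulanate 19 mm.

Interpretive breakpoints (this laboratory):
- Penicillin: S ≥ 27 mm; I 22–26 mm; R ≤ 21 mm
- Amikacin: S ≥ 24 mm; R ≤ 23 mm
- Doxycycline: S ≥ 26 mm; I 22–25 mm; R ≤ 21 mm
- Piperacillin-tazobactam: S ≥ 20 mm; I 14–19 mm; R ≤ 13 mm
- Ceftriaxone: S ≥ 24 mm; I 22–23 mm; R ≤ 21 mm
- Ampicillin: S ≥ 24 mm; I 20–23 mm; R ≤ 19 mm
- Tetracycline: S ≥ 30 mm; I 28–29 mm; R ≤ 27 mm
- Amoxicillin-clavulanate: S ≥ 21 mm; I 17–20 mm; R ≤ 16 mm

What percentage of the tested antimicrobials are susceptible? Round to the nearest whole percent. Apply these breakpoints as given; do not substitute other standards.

Penicillin 20 mm: ≤ 21 mm → R
Amikacin: 20 mm is ≤ 23 mm → R
Doxycycline (19 mm) ≤ 21 mm — resistant
Piperacillin-tazobactam 12 mm: ≤ 13 mm — R
Ceftriaxone (26 mm) ≥ 24 mm — susceptible
Ampicillin 17 mm: ≤ 19 mm — Resistant
Tetracycline 38 mm: ≥ 30 mm → Susceptible
Amoxicillin-clavulanate 19 mm: in 17–20 mm ⇒ Intermediate
Susceptible: 2/8

25%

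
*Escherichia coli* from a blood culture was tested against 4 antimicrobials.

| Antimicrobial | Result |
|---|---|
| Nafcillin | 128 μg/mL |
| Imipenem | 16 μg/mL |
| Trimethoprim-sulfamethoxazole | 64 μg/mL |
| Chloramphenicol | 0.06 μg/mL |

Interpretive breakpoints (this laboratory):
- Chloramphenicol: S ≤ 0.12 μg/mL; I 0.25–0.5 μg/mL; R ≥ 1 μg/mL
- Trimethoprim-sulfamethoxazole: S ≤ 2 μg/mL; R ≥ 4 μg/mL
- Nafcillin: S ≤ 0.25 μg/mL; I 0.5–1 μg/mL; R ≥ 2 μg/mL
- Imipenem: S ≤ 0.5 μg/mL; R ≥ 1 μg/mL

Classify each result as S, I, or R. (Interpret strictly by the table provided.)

Nafcillin: 128 μg/mL is ≥ 2 μg/mL ⇒ resistant
Imipenem: 16 μg/mL is ≥ 1 μg/mL → Resistant
Trimethoprim-sulfamethoxazole 64 μg/mL: ≥ 4 μg/mL → resistant
Chloramphenicol 0.06 μg/mL: ≤ 0.12 μg/mL ⇒ S

R, R, R, S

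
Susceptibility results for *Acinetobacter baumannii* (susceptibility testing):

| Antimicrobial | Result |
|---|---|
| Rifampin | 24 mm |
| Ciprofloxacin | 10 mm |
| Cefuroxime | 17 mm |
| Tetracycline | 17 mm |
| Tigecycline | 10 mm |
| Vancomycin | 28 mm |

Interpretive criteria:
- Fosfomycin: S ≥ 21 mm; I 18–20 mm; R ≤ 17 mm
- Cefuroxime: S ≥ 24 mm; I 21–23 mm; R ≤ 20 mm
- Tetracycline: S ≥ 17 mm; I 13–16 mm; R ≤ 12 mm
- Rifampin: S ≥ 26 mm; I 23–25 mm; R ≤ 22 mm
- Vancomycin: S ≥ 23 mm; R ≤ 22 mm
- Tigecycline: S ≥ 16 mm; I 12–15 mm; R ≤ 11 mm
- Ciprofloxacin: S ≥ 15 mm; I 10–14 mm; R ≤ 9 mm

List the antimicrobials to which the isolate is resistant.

cefuroxime, tigecycline

Rifampin 24 mm: in 23–25 mm → Intermediate
Ciprofloxacin 10 mm: in 10–14 mm ⇒ I
Cefuroxime (17 mm) ≤ 20 mm — R
Tetracycline 17 mm: ≥ 17 mm — S
Tigecycline: 10 mm is ≤ 11 mm → Resistant
Vancomycin (28 mm) ≥ 23 mm → Susceptible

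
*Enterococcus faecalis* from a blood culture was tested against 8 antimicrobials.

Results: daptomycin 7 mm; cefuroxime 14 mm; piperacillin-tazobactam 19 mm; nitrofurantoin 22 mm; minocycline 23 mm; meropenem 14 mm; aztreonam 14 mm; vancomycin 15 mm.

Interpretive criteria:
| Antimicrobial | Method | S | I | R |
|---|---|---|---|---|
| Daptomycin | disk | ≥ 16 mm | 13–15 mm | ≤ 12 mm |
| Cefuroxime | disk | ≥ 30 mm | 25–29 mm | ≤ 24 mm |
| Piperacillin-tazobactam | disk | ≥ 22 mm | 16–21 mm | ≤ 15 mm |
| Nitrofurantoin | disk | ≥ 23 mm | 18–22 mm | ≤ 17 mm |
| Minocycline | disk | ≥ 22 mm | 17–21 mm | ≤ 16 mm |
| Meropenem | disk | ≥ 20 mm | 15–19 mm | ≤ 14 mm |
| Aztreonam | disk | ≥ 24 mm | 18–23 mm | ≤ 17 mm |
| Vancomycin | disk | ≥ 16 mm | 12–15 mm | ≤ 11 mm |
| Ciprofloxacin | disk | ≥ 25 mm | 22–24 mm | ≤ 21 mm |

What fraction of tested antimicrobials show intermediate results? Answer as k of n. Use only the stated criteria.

Daptomycin (7 mm) ≤ 12 mm → resistant
Cefuroxime: 14 mm is ≤ 24 mm — R
Piperacillin-tazobactam 19 mm: in 16–21 mm — intermediate
Nitrofurantoin (22 mm) in 18–22 mm ⇒ I
Minocycline 23 mm: ≥ 22 mm — S
Meropenem 14 mm: ≤ 14 mm ⇒ R
Aztreonam 14 mm: ≤ 17 mm ⇒ Resistant
Vancomycin: 15 mm is in 12–15 mm → intermediate
Intermediate: 3/8

3 of 8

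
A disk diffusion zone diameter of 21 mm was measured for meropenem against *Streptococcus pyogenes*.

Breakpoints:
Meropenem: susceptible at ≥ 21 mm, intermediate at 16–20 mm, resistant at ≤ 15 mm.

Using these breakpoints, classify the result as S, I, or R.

Meropenem (21 mm) ≥ 21 mm → Susceptible

S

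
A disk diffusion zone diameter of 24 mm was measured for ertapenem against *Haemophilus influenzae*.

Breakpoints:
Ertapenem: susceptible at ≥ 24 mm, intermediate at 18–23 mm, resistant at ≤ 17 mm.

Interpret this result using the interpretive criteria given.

Susceptible

Ertapenem: 24 mm is ≥ 24 mm → S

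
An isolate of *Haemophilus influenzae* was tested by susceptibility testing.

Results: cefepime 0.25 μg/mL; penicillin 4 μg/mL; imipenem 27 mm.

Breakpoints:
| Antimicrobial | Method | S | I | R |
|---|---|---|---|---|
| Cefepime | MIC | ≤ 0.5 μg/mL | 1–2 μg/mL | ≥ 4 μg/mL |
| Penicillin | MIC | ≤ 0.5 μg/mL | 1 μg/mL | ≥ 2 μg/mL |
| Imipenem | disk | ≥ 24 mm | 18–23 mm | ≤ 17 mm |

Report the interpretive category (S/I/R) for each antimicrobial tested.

Cefepime (0.25 μg/mL) ≤ 0.5 μg/mL — susceptible
Penicillin: 4 μg/mL is ≥ 2 μg/mL ⇒ resistant
Imipenem 27 mm: ≥ 24 mm ⇒ S

S, R, S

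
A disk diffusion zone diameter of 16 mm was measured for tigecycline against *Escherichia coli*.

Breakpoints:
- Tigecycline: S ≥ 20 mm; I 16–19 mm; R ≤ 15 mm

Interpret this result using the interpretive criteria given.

Tigecycline 16 mm: in 16–19 mm ⇒ Intermediate

I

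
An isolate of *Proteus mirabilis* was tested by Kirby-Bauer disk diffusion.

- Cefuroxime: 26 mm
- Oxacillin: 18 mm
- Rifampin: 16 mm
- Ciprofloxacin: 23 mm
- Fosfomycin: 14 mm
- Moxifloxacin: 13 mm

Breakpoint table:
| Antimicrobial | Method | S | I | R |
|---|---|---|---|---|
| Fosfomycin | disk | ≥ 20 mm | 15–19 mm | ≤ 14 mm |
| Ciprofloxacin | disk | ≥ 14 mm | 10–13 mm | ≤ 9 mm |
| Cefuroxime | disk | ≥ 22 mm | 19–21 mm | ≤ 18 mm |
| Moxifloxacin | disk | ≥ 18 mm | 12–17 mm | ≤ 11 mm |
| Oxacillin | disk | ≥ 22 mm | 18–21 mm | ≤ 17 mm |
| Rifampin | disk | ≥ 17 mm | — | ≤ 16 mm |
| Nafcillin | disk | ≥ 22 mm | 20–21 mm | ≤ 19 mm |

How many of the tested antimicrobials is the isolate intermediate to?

Cefuroxime: 26 mm is ≥ 22 mm — S
Oxacillin: 18 mm is in 18–21 mm → intermediate
Rifampin (16 mm) ≤ 16 mm — resistant
Ciprofloxacin 23 mm: ≥ 14 mm → S
Fosfomycin (14 mm) ≤ 14 mm → resistant
Moxifloxacin (13 mm) in 12–17 mm ⇒ I
Intermediate: 2

2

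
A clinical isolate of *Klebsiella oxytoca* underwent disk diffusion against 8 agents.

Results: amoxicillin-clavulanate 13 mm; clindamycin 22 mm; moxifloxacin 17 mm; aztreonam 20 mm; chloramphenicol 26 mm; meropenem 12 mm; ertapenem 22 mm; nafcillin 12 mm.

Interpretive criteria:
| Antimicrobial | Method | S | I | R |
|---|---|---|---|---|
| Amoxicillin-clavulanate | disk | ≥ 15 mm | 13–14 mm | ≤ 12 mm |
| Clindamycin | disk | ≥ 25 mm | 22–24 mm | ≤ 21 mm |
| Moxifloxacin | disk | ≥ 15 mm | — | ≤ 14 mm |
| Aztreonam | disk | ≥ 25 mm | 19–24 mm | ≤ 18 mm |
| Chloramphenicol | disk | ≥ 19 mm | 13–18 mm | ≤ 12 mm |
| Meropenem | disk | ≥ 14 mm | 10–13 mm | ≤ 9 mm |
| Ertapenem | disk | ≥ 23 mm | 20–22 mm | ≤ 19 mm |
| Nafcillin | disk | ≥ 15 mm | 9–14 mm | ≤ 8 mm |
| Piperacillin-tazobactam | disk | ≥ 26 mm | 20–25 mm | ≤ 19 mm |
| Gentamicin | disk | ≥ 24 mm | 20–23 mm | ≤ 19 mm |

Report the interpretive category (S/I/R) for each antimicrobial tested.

I, I, S, I, S, I, I, I

Amoxicillin-clavulanate 13 mm: in 13–14 mm → I
Clindamycin: 22 mm is in 22–24 mm → Intermediate
Moxifloxacin 17 mm: ≥ 15 mm — susceptible
Aztreonam: 20 mm is in 19–24 mm — Intermediate
Chloramphenicol: 26 mm is ≥ 19 mm ⇒ susceptible
Meropenem (12 mm) in 10–13 mm — I
Ertapenem: 22 mm is in 20–22 mm ⇒ Intermediate
Nafcillin (12 mm) in 9–14 mm — Intermediate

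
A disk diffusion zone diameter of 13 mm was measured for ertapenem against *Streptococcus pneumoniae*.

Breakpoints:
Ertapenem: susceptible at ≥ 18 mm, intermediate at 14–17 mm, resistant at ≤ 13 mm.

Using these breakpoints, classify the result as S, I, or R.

R

Ertapenem (13 mm) ≤ 13 mm ⇒ resistant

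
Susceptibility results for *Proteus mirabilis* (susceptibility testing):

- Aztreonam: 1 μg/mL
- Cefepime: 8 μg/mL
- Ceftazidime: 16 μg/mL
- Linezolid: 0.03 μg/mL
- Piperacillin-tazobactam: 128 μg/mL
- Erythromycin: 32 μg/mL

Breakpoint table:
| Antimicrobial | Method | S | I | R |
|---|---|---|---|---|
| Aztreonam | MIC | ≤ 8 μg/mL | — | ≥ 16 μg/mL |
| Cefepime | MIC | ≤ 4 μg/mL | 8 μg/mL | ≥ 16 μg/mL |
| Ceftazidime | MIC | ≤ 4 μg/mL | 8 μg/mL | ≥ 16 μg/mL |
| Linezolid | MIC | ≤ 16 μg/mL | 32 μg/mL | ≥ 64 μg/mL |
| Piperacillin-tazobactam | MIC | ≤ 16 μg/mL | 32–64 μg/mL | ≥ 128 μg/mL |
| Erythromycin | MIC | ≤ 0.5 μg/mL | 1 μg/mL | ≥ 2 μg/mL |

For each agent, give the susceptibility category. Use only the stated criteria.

Aztreonam: 1 μg/mL is ≤ 8 μg/mL → Susceptible
Cefepime (8 μg/mL) = 8 μg/mL → I
Ceftazidime (16 μg/mL) ≥ 16 μg/mL → resistant
Linezolid 0.03 μg/mL: ≤ 16 μg/mL → susceptible
Piperacillin-tazobactam (128 μg/mL) ≥ 128 μg/mL → Resistant
Erythromycin (32 μg/mL) ≥ 2 μg/mL → R

S, I, R, S, R, R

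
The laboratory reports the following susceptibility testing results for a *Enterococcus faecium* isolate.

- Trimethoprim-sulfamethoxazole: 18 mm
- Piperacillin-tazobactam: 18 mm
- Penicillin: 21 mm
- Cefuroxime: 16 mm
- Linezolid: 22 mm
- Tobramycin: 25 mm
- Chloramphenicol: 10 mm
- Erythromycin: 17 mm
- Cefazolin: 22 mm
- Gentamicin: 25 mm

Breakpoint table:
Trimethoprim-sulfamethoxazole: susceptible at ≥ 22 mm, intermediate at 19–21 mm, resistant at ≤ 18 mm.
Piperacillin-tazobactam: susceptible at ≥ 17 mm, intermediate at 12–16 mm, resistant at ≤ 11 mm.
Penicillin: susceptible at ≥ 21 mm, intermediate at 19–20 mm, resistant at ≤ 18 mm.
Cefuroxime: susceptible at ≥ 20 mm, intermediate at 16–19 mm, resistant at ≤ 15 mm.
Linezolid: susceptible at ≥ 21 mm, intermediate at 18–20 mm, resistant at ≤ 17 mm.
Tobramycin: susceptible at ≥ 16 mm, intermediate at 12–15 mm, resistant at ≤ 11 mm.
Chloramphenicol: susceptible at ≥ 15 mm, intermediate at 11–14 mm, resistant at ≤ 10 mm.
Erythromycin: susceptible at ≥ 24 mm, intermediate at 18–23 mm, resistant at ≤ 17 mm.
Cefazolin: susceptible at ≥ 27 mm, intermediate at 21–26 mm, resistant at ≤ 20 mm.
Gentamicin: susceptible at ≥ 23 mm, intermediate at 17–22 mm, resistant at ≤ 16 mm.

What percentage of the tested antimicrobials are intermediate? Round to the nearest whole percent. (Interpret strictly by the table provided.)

Trimethoprim-sulfamethoxazole 18 mm: ≤ 18 mm — Resistant
Piperacillin-tazobactam: 18 mm is ≥ 17 mm → Susceptible
Penicillin: 21 mm is ≥ 21 mm — Susceptible
Cefuroxime (16 mm) in 16–19 mm → Intermediate
Linezolid: 22 mm is ≥ 21 mm ⇒ susceptible
Tobramycin: 25 mm is ≥ 16 mm — susceptible
Chloramphenicol 10 mm: ≤ 10 mm ⇒ R
Erythromycin: 17 mm is ≤ 17 mm — R
Cefazolin (22 mm) in 21–26 mm → I
Gentamicin: 25 mm is ≥ 23 mm ⇒ susceptible
Intermediate: 2/10

20%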